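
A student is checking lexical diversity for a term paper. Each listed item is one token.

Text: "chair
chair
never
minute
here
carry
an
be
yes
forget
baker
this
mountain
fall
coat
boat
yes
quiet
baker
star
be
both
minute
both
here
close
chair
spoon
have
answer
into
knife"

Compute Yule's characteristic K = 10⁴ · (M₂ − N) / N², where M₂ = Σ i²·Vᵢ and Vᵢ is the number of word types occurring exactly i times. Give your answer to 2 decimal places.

175.78

Frequencies: chair:3, minute:2, here:2, be:2, yes:2, baker:2, both:2, never:1, carry:1, an:1, forget:1, this:1, mountain:1, fall:1, coat:1, boat:1, quiet:1, star:1, close:1, spoon:1, … (4 more, each freq 1)
N = 32. Frequency spectrum: V_1=17, V_2=6, V_3=1
M₂ = 1²·17 + 2²·6 + 3²·1 = 50
K = 10000 × (50 − 32) / 32² = 175.78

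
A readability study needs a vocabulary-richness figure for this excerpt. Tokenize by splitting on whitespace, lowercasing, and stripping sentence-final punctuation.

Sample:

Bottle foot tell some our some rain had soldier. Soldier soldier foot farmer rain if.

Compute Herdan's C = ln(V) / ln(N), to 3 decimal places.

0.850

N = 15, V = 10.
ln(V) = 2.302585, ln(N) = 2.708050
C = 2.302585 / 2.708050 = 0.850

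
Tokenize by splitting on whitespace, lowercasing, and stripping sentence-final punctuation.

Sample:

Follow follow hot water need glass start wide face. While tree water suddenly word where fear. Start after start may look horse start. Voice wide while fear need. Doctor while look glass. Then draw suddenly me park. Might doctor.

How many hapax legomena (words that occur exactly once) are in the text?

Frequencies: start:4, while:3, follow:2, water:2, need:2, glass:2, wide:2, suddenly:2, fear:2, look:2, doctor:2, hot:1, face:1, tree:1, word:1, where:1, after:1, may:1, horse:1, voice:1, … (5 more, each freq 1)
Hapax (freq=1): after, draw, face, horse, hot, may, me, might, park, then, tree, voice, where, word

14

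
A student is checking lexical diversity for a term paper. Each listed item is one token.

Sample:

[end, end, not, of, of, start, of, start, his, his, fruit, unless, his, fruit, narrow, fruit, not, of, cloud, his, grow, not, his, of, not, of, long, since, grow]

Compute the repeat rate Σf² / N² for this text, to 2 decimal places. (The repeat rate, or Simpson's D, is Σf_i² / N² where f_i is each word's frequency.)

0.12

Frequencies: of:6, his:5, not:4, fruit:3, end:2, start:2, grow:2, unless:1, narrow:1, cloud:1, long:1, since:1
Σf² = 103; N² = 841
Repeat rate = 103 / 841 = 0.12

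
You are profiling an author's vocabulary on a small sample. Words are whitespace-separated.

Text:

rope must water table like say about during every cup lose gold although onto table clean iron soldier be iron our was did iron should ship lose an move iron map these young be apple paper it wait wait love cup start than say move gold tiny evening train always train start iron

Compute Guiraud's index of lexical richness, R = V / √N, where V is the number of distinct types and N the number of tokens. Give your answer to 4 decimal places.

5.3571

N = 53, V = 39.
√N = 7.280110
R = 39 / 7.280110 = 5.3571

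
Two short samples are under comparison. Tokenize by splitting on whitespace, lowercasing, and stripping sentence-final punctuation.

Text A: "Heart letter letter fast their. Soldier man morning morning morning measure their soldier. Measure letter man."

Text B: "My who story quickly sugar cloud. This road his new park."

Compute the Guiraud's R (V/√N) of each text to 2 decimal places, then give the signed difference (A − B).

-1.32

A: V=8, N=16, R=2.00
B: V=11, N=11, R=3.32
Difference = 2.00 − 3.32 = -1.32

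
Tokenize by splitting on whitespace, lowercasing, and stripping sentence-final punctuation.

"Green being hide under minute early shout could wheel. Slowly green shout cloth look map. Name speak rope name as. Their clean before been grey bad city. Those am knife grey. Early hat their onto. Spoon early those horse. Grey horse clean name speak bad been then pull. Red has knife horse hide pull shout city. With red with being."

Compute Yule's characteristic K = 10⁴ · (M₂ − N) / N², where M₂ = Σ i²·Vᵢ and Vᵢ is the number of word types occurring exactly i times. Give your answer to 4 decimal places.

161.1111

Frequencies: early:3, shout:3, name:3, grey:3, horse:3, green:2, being:2, hide:2, speak:2, their:2, clean:2, been:2, bad:2, city:2, those:2, knife:2, pull:2, red:2, with:2, under:1, … (16 more, each freq 1)
N = 60. Frequency spectrum: V_1=17, V_2=14, V_3=5
M₂ = 1²·17 + 2²·14 + 3²·5 = 118
K = 10000 × (118 − 60) / 60² = 161.1111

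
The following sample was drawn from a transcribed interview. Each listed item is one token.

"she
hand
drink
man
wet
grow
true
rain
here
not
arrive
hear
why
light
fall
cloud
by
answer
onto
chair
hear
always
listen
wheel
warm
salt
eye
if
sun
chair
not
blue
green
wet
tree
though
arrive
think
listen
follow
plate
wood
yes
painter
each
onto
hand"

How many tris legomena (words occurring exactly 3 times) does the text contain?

Frequencies: hand:2, wet:2, not:2, arrive:2, hear:2, onto:2, chair:2, listen:2, she:1, drink:1, man:1, grow:1, true:1, rain:1, here:1, why:1, light:1, fall:1, cloud:1, by:1, … (19 more, each freq 1)
Words with frequency 3: (none)

0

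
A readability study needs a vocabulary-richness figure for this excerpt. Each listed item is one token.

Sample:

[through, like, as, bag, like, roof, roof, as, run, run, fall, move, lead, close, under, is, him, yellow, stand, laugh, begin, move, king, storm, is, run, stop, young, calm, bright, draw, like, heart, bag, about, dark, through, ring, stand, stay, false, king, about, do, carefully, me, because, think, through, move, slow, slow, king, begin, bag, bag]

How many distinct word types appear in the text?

Distinct types: {about, as, bag, because, begin, bright, calm, carefully, close, dark, do, draw, fall, false, heart, him, is, king, laugh, lead, like, me, move, ring, roof, run, slow, stand, stay, stop, storm, think, through, under, yellow, young}
V = 36

36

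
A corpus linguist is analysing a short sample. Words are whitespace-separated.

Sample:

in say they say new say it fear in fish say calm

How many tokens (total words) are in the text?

12

Tokens: in, say, they, say, new, say, it, fear, in, fish, say, calm
N = 12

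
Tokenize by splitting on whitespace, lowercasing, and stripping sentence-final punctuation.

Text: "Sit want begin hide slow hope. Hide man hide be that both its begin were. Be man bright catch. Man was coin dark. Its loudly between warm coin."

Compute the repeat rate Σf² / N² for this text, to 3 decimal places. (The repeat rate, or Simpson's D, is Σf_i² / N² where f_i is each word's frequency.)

Frequencies: hide:3, man:3, begin:2, be:2, its:2, coin:2, sit:1, want:1, slow:1, hope:1, that:1, both:1, were:1, bright:1, catch:1, was:1, dark:1, loudly:1, between:1, warm:1
Σf² = 48; N² = 784
Repeat rate = 48 / 784 = 0.061

0.061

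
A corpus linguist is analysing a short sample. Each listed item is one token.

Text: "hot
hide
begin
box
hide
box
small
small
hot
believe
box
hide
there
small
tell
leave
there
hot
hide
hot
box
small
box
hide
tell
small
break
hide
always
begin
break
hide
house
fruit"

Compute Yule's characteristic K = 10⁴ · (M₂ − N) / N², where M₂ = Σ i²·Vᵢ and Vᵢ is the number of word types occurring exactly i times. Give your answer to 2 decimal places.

882.35

Frequencies: hide:7, box:5, small:5, hot:4, begin:2, there:2, tell:2, break:2, believe:1, leave:1, always:1, house:1, fruit:1
N = 34. Frequency spectrum: V_1=5, V_2=4, V_4=1, V_5=2, V_7=1
M₂ = 1²·5 + 2²·4 + 4²·1 + 5²·2 + 7²·1 = 136
K = 10000 × (136 − 34) / 34² = 882.35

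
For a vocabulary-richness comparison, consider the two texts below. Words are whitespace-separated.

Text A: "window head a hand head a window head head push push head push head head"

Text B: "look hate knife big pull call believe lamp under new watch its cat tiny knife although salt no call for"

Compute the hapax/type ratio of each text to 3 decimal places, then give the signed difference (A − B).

-0.689

A: hapax=1, V=5, ratio=0.200
B: hapax=16, V=18, ratio=0.889
Difference = 0.200 − 0.889 = -0.689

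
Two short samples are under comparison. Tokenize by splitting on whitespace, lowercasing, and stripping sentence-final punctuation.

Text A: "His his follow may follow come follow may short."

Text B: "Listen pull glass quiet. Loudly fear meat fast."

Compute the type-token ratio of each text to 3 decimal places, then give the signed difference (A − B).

TTR(A) = 5/9 = 0.556
TTR(B) = 8/8 = 1.000
Difference = 0.556 − 1.000 = -0.444

-0.444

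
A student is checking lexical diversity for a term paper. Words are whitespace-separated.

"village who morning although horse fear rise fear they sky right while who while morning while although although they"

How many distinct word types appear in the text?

Distinct types: {although, fear, horse, morning, right, rise, sky, they, village, while, who}
V = 11

11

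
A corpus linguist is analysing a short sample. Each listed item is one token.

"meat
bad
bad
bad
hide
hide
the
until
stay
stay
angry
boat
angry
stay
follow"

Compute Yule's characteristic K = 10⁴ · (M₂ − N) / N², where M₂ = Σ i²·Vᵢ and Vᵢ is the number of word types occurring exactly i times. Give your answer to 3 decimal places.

711.111

Frequencies: bad:3, stay:3, hide:2, angry:2, meat:1, the:1, until:1, boat:1, follow:1
N = 15. Frequency spectrum: V_1=5, V_2=2, V_3=2
M₂ = 1²·5 + 2²·2 + 3²·2 = 31
K = 10000 × (31 − 15) / 15² = 711.111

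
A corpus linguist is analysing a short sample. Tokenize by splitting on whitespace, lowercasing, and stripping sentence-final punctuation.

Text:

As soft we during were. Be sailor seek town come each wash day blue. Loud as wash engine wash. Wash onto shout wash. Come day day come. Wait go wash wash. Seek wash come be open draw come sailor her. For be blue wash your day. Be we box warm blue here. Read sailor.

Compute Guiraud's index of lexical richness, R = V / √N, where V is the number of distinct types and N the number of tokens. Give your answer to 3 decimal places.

N = 54, V = 29.
√N = 7.348469
R = 29 / 7.348469 = 3.946

3.946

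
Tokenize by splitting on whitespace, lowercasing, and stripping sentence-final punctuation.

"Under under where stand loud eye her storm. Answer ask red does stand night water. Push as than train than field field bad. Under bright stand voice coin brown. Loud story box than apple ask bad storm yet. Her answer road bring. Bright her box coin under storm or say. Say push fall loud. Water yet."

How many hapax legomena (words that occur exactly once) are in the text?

15

Frequencies: under:4, stand:3, loud:3, her:3, storm:3, than:3, answer:2, ask:2, water:2, push:2, field:2, bad:2, bright:2, coin:2, box:2, yet:2, say:2, where:1, eye:1, red:1, … (12 more, each freq 1)
Hapax (freq=1): apple, as, bring, brown, does, eye, fall, night, or, red, road, story, train, voice, where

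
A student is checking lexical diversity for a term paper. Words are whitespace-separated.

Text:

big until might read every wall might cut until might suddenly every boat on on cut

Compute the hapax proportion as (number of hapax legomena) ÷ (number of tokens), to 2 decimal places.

0.31

Frequencies: might:3, until:2, every:2, cut:2, on:2, big:1, read:1, wall:1, suddenly:1, boat:1
Hapax count = 5; token count = 16.
Ratio = 5 / 16 = 0.31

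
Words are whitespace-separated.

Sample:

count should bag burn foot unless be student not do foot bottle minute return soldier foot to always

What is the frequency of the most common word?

3

Frequencies: foot:3, count:1, should:1, bag:1, burn:1, unless:1, be:1, student:1, not:1, do:1, bottle:1, minute:1, return:1, soldier:1, to:1, always:1
Most common: 'foot' with frequency 3.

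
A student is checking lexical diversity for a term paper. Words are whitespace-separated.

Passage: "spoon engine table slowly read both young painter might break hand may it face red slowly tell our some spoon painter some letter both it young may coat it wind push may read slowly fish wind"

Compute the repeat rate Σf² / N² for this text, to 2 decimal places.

0.05

Frequencies: slowly:3, may:3, it:3, spoon:2, read:2, both:2, young:2, painter:2, some:2, wind:2, engine:1, table:1, might:1, break:1, hand:1, face:1, red:1, tell:1, our:1, letter:1, … (3 more, each freq 1)
Σf² = 68; N² = 1296
Repeat rate = 68 / 1296 = 0.05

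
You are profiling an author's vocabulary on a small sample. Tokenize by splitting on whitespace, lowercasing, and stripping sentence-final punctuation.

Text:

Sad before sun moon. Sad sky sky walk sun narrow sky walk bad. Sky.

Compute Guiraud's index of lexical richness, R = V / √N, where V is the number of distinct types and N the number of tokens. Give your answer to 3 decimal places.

2.138

N = 14, V = 8.
√N = 3.741657
R = 8 / 3.741657 = 2.138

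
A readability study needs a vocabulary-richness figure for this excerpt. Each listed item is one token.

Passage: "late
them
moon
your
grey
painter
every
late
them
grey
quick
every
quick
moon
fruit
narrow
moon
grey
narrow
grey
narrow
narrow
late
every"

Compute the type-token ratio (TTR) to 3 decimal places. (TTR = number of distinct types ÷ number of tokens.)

0.417

N = 24 tokens, V = 10 types.
TTR = V / N = 10 / 24 = 0.417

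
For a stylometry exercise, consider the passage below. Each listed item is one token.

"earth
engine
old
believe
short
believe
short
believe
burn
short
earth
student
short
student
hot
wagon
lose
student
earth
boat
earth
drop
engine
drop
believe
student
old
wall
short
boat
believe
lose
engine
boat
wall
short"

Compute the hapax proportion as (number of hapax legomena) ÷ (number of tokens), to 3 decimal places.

0.083

Frequencies: short:6, believe:5, earth:4, student:4, engine:3, boat:3, old:2, lose:2, drop:2, wall:2, burn:1, hot:1, wagon:1
Hapax count = 3; token count = 36.
Ratio = 3 / 36 = 0.083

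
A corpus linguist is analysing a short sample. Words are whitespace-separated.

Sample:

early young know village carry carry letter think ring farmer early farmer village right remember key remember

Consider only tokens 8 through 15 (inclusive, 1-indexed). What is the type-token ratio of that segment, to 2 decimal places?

Segment tokens 8–15: think, ring, farmer, early, farmer, village, right, remember
Segment N = 8, segment V = 7.
TTR = 7 / 8 = 0.88

0.88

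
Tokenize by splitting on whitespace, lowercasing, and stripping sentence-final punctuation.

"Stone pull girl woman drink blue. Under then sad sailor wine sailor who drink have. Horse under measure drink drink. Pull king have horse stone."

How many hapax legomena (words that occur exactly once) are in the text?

Frequencies: drink:4, stone:2, pull:2, under:2, sailor:2, have:2, horse:2, girl:1, woman:1, blue:1, then:1, sad:1, wine:1, who:1, measure:1, king:1
Hapax (freq=1): blue, girl, king, measure, sad, then, who, wine, woman

9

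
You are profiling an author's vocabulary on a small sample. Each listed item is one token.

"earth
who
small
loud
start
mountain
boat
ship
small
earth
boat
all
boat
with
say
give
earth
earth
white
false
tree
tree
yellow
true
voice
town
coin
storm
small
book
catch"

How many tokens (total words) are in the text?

Tokens: earth, who, small, loud, start, mountain, boat, ship, small, earth, boat, all, boat, with, say, give, earth, earth, white, false, tree, tree, yellow, true, voice, town, coin, storm, small, book, catch
N = 31

31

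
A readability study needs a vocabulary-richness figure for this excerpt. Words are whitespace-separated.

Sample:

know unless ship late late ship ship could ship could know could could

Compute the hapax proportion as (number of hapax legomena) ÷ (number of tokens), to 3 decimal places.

0.077

Frequencies: ship:4, could:4, know:2, late:2, unless:1
Hapax count = 1; token count = 13.
Ratio = 1 / 13 = 0.077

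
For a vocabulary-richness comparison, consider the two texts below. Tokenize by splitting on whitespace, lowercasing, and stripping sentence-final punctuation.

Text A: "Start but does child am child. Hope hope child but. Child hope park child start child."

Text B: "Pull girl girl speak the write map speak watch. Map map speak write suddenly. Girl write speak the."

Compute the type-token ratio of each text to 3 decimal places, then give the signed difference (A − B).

TTR(A) = 7/16 = 0.438
TTR(B) = 8/18 = 0.444
Difference = 0.438 − 0.444 = -0.006

-0.006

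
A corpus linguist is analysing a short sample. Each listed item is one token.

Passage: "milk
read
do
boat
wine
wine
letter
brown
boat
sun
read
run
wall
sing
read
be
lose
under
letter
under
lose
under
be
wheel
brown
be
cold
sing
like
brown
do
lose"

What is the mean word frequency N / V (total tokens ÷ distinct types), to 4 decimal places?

1.8824

N = 32 tokens, V = 17 types.
Mean frequency = N / V = 32 / 17 = 1.8824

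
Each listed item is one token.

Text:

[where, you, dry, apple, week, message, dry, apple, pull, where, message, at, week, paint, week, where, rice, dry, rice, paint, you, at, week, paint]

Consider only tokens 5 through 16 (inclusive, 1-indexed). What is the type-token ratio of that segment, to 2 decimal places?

Segment tokens 5–16: week, message, dry, apple, pull, where, message, at, week, paint, week, where
Segment N = 12, segment V = 8.
TTR = 8 / 12 = 0.67

0.67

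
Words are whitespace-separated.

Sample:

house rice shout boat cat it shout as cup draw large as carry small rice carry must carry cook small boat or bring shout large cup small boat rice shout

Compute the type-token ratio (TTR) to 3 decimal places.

0.533

N = 30 tokens, V = 16 types.
TTR = V / N = 16 / 30 = 0.533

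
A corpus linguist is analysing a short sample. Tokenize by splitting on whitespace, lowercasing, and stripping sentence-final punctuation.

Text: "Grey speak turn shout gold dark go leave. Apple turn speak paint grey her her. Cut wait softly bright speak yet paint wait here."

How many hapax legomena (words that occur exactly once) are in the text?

11

Frequencies: speak:3, grey:2, turn:2, paint:2, her:2, wait:2, shout:1, gold:1, dark:1, go:1, leave:1, apple:1, cut:1, softly:1, bright:1, yet:1, here:1
Hapax (freq=1): apple, bright, cut, dark, go, gold, here, leave, shout, softly, yet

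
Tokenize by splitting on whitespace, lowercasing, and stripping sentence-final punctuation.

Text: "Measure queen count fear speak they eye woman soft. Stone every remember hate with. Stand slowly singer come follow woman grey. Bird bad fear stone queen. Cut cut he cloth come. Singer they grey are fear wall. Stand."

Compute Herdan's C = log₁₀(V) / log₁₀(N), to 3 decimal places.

N = 38, V = 27.
log₁₀(V) = 1.431364, log₁₀(N) = 1.579784
C = 1.431364 / 1.579784 = 0.906

0.906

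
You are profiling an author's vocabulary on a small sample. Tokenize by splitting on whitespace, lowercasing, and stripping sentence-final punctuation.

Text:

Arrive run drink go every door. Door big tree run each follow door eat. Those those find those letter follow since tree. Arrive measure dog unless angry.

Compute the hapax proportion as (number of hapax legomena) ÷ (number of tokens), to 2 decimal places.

Frequencies: door:3, those:3, arrive:2, run:2, tree:2, follow:2, drink:1, go:1, every:1, big:1, each:1, eat:1, find:1, letter:1, since:1, measure:1, dog:1, unless:1, angry:1
Hapax count = 13; token count = 27.
Ratio = 13 / 27 = 0.48

0.48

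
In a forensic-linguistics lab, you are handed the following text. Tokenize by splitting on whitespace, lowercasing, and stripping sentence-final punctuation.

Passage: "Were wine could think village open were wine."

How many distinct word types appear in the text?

Distinct types: {could, open, think, village, were, wine}
V = 6

6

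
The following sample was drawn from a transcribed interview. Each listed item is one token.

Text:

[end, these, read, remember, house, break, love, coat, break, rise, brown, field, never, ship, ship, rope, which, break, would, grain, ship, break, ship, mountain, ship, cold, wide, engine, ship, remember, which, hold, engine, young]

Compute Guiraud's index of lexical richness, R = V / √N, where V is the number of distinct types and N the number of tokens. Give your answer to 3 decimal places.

3.944

N = 34, V = 23.
√N = 5.830952
R = 23 / 5.830952 = 3.944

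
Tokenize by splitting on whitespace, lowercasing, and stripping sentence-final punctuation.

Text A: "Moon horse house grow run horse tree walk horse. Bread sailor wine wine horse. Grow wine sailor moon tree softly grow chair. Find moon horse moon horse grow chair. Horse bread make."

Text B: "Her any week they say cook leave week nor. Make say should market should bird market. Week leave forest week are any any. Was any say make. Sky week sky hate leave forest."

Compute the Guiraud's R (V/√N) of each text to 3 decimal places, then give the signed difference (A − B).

-0.484

A: V=14, N=32, R=2.475
B: V=17, N=33, R=2.959
Difference = 2.475 − 2.959 = -0.484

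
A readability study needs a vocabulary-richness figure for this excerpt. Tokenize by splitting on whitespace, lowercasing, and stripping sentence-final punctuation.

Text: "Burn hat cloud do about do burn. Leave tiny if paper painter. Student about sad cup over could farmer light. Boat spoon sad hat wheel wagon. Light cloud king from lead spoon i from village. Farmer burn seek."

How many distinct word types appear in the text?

Distinct types: {about, boat, burn, cloud, could, cup, do, farmer, from, hat, i, if, king, lead, leave, light, over, painter, paper, sad, seek, spoon, student, tiny, village, wagon, wheel}
V = 27

27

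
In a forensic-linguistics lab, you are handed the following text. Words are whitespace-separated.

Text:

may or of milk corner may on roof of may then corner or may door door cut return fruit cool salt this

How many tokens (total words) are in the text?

22

Tokens: may, or, of, milk, corner, may, on, roof, of, may, then, corner, or, may, door, door, cut, return, fruit, cool, salt, this
N = 22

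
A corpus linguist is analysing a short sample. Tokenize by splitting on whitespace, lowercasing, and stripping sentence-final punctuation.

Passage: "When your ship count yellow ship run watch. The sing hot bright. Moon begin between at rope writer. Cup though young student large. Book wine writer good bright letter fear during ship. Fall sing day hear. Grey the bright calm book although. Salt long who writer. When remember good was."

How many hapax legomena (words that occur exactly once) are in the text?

Frequencies: ship:3, bright:3, writer:3, when:2, the:2, sing:2, book:2, good:2, your:1, count:1, yellow:1, run:1, watch:1, hot:1, moon:1, begin:1, between:1, at:1, rope:1, cup:1, … (19 more, each freq 1)
Hapax (freq=1): although, at, begin, between, calm, count, cup, day, during, fall, fear, grey, hear, hot, large, letter, long, moon, remember, rope, run, salt, student, though, was, watch, who, wine, yellow, young, your

31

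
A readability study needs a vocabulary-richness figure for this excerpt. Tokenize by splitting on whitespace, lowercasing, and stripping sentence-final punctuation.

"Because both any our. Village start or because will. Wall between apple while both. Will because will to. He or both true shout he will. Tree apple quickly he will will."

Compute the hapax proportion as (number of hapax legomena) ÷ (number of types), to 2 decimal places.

Frequencies: will:6, because:3, both:3, he:3, or:2, apple:2, any:1, our:1, village:1, start:1, wall:1, between:1, while:1, to:1, true:1, shout:1, tree:1, quickly:1
Hapax count = 12; type count = 18.
Ratio = 12 / 18 = 0.67

0.67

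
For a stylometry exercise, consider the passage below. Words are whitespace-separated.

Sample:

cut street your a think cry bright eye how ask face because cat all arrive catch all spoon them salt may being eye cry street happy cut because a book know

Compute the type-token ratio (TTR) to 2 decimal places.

0.77

N = 31 tokens, V = 24 types.
TTR = V / N = 24 / 31 = 0.77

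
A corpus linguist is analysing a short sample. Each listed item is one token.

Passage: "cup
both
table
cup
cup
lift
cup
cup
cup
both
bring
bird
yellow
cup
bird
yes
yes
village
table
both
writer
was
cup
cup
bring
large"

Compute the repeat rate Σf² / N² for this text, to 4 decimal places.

0.1657

Frequencies: cup:9, both:3, table:2, bring:2, bird:2, yes:2, lift:1, yellow:1, village:1, writer:1, was:1, large:1
Σf² = 112; N² = 676
Repeat rate = 112 / 676 = 0.1657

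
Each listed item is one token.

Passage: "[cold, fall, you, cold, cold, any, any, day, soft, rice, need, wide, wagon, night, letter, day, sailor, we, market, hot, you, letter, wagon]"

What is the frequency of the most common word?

3

Frequencies: cold:3, you:2, any:2, day:2, wagon:2, letter:2, fall:1, soft:1, rice:1, need:1, wide:1, night:1, sailor:1, we:1, market:1, hot:1
Most common: 'cold' with frequency 3.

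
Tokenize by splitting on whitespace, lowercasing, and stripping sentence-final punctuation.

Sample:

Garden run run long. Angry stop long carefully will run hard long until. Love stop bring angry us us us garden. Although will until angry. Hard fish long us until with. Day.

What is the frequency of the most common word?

4

Frequencies: long:4, us:4, run:3, angry:3, until:3, garden:2, stop:2, will:2, hard:2, carefully:1, love:1, bring:1, although:1, fish:1, with:1, day:1
Most common: 'long' with frequency 4.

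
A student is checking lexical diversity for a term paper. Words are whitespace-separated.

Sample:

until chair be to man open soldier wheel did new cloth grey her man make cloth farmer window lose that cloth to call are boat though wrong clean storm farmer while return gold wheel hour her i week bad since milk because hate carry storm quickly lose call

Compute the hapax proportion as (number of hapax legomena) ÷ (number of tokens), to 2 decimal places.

Frequencies: cloth:3, to:2, man:2, wheel:2, her:2, farmer:2, lose:2, call:2, storm:2, until:1, chair:1, be:1, open:1, soldier:1, did:1, new:1, grey:1, make:1, window:1, that:1, … (18 more, each freq 1)
Hapax count = 29; token count = 48.
Ratio = 29 / 48 = 0.60

0.60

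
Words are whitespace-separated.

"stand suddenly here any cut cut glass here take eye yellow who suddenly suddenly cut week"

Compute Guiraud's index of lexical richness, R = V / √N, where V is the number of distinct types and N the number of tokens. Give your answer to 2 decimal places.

2.75

N = 16, V = 11.
√N = 4.000000
R = 11 / 4.000000 = 2.75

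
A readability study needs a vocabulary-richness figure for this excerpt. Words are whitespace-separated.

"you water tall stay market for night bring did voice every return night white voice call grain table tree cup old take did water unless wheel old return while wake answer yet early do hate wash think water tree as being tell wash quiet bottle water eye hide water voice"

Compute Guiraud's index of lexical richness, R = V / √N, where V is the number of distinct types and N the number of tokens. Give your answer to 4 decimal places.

N = 50, V = 38.
√N = 7.071068
R = 38 / 7.071068 = 5.3740

5.3740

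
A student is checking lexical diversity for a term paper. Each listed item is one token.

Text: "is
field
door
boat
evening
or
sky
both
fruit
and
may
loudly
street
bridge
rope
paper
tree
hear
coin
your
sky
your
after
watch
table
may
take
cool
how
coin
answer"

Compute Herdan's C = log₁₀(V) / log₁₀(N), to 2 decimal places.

0.96

N = 31, V = 27.
log₁₀(V) = 1.431364, log₁₀(N) = 1.491362
C = 1.431364 / 1.491362 = 0.96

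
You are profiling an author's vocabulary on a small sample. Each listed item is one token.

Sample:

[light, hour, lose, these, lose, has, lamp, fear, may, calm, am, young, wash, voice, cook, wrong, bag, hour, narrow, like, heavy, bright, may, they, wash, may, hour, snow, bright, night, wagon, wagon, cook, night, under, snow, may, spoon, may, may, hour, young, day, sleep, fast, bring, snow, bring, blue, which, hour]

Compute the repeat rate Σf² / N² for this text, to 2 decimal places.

0.05

Frequencies: may:6, hour:5, snow:3, lose:2, young:2, wash:2, cook:2, bright:2, night:2, wagon:2, bring:2, light:1, these:1, has:1, lamp:1, fear:1, calm:1, am:1, voice:1, wrong:1, … (12 more, each freq 1)
Σf² = 123; N² = 2601
Repeat rate = 123 / 2601 = 0.05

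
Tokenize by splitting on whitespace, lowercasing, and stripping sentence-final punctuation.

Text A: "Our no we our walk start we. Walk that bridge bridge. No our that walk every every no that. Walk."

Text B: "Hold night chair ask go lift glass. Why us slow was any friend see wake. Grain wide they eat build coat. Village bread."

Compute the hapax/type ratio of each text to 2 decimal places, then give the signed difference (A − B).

A: hapax=1, V=8, ratio=0.13
B: hapax=23, V=23, ratio=1.00
Difference = 0.13 − 1.00 = -0.87

-0.87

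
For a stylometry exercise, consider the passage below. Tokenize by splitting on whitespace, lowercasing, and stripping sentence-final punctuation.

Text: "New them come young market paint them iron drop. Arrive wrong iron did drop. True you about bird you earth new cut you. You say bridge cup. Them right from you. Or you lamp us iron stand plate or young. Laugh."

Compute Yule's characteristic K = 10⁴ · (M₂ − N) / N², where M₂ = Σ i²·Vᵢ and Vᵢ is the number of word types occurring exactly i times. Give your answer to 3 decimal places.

297.442

Frequencies: you:6, them:3, iron:3, new:2, young:2, drop:2, or:2, come:1, market:1, paint:1, arrive:1, wrong:1, did:1, true:1, about:1, bird:1, earth:1, cut:1, say:1, bridge:1, … (8 more, each freq 1)
N = 41. Frequency spectrum: V_1=21, V_2=4, V_3=2, V_6=1
M₂ = 1²·21 + 2²·4 + 3²·2 + 6²·1 = 91
K = 10000 × (91 − 41) / 41² = 297.442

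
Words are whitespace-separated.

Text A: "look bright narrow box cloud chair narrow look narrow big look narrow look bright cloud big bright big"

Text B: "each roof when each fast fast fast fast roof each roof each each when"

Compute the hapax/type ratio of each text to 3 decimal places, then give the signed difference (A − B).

0.286

A: hapax=2, V=7, ratio=0.286
B: hapax=0, V=4, ratio=0.000
Difference = 0.286 − 0.000 = 0.286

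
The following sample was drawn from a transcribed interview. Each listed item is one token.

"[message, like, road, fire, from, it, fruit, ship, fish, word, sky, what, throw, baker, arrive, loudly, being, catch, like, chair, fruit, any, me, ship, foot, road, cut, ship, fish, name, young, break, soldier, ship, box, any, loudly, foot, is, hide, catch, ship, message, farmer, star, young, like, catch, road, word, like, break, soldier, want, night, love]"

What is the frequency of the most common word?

Frequencies: ship:5, like:4, road:3, catch:3, message:2, fruit:2, fish:2, word:2, loudly:2, any:2, foot:2, young:2, break:2, soldier:2, fire:1, from:1, it:1, sky:1, what:1, throw:1, … (15 more, each freq 1)
Most common: 'ship' with frequency 5.

5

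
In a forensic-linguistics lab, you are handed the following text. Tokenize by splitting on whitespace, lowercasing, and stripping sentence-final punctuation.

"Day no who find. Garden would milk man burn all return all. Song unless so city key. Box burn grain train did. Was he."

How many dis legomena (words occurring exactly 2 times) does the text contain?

Frequencies: burn:2, all:2, day:1, no:1, who:1, find:1, garden:1, would:1, milk:1, man:1, return:1, song:1, unless:1, so:1, city:1, key:1, box:1, grain:1, train:1, did:1, … (2 more, each freq 1)
Words with frequency 2: all, burn

2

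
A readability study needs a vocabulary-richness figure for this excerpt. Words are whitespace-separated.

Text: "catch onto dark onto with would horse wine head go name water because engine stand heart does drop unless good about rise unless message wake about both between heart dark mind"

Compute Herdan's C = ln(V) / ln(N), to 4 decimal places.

N = 31, V = 26.
ln(V) = 3.258097, ln(N) = 3.433987
C = 3.258097 / 3.433987 = 0.9488

0.9488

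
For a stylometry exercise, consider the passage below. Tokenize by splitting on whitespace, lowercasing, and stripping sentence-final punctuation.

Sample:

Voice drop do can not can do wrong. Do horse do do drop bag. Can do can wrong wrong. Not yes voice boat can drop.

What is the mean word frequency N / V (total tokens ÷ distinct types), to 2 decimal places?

N = 25 tokens, V = 10 types.
Mean frequency = N / V = 25 / 10 = 2.50

2.50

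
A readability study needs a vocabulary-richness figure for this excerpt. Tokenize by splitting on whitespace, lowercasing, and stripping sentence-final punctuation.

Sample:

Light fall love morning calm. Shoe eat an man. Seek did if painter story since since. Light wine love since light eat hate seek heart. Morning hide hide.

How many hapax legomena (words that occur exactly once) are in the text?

12

Frequencies: light:3, since:3, love:2, morning:2, eat:2, seek:2, hide:2, fall:1, calm:1, shoe:1, an:1, man:1, did:1, if:1, painter:1, story:1, wine:1, hate:1, heart:1
Hapax (freq=1): an, calm, did, fall, hate, heart, if, man, painter, shoe, story, wine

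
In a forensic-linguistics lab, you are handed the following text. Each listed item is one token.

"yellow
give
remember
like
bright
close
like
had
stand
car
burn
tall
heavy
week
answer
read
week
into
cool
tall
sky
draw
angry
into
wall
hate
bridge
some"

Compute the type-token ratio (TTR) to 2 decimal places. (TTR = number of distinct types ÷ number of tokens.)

N = 28 tokens, V = 24 types.
TTR = V / N = 24 / 28 = 0.86

0.86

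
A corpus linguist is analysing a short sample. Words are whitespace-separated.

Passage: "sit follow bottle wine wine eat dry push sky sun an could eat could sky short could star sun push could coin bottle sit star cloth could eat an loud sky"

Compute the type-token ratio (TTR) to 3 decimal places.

N = 31 tokens, V = 16 types.
TTR = V / N = 16 / 31 = 0.516

0.516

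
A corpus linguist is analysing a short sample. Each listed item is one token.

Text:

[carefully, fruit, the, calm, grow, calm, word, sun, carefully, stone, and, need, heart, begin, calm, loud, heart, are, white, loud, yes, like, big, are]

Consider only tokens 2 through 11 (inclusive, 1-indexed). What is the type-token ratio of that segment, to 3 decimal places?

Segment tokens 2–11: fruit, the, calm, grow, calm, word, sun, carefully, stone, and
Segment N = 10, segment V = 9.
TTR = 9 / 10 = 0.900

0.900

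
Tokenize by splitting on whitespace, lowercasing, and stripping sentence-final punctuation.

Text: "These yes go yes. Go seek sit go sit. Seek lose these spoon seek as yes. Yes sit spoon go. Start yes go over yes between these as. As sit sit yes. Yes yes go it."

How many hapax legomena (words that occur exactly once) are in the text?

Frequencies: yes:9, go:6, sit:5, these:3, seek:3, as:3, spoon:2, lose:1, start:1, over:1, between:1, it:1
Hapax (freq=1): between, it, lose, over, start

5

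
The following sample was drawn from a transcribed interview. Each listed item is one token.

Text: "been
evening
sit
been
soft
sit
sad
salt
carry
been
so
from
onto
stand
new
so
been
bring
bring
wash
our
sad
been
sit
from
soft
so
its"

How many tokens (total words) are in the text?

28

Tokens: been, evening, sit, been, soft, sit, sad, salt, carry, been, so, from, onto, stand, new, so, been, bring, bring, wash, our, sad, been, sit, from, soft, so, its
N = 28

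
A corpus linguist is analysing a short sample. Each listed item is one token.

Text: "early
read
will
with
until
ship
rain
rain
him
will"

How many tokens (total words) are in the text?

Tokens: early, read, will, with, until, ship, rain, rain, him, will
N = 10

10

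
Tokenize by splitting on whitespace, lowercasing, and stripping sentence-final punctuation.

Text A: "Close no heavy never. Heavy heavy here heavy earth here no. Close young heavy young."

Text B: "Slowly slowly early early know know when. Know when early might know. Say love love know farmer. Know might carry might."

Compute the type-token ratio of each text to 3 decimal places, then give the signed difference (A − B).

TTR(A) = 7/15 = 0.467
TTR(B) = 9/21 = 0.429
Difference = 0.467 − 0.429 = 0.038

0.038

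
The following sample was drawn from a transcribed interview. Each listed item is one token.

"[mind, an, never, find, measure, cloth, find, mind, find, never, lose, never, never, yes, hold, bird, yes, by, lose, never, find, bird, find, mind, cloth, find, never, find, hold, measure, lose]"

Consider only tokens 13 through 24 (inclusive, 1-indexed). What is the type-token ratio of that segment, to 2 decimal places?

0.67

Segment tokens 13–24: never, yes, hold, bird, yes, by, lose, never, find, bird, find, mind
Segment N = 12, segment V = 8.
TTR = 8 / 12 = 0.67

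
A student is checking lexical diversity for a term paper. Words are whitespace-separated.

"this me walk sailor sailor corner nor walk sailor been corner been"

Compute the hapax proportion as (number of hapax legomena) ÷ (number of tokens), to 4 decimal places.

Frequencies: sailor:3, walk:2, corner:2, been:2, this:1, me:1, nor:1
Hapax count = 3; token count = 12.
Ratio = 3 / 12 = 0.2500

0.2500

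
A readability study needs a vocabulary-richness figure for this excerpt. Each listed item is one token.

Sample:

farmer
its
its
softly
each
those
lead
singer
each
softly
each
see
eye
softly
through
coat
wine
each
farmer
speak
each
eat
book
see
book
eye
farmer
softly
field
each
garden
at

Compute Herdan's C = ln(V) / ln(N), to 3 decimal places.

0.834

N = 32, V = 18.
ln(V) = 2.890372, ln(N) = 3.465736
C = 2.890372 / 3.465736 = 0.834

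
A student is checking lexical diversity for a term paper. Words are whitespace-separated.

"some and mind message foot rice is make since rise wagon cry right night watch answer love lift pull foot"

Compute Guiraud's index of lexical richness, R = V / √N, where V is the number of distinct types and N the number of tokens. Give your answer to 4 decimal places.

4.2485

N = 20, V = 19.
√N = 4.472136
R = 19 / 4.472136 = 4.2485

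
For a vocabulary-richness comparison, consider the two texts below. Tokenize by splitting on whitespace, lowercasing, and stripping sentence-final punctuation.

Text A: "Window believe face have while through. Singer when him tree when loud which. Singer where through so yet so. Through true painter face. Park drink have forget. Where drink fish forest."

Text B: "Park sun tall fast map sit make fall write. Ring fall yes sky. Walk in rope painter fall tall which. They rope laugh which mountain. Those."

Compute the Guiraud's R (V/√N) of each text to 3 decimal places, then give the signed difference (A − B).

-0.167

A: V=22, N=31, R=3.951
B: V=21, N=26, R=4.118
Difference = 3.951 − 4.118 = -0.167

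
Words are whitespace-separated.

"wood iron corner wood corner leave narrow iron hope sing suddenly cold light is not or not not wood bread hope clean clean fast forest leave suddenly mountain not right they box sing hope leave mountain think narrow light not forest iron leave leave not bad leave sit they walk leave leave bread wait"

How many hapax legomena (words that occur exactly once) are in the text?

Frequencies: leave:8, not:6, wood:3, iron:3, hope:3, corner:2, narrow:2, sing:2, suddenly:2, light:2, bread:2, clean:2, forest:2, mountain:2, they:2, cold:1, is:1, or:1, fast:1, right:1, … (6 more, each freq 1)
Hapax (freq=1): bad, box, cold, fast, is, or, right, sit, think, wait, walk

11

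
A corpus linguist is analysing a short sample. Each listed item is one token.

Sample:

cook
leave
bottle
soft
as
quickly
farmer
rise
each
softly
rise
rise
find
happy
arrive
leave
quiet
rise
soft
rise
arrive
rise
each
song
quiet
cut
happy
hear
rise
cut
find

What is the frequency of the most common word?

Frequencies: rise:7, leave:2, soft:2, each:2, find:2, happy:2, arrive:2, quiet:2, cut:2, cook:1, bottle:1, as:1, quickly:1, farmer:1, softly:1, song:1, hear:1
Most common: 'rise' with frequency 7.

7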